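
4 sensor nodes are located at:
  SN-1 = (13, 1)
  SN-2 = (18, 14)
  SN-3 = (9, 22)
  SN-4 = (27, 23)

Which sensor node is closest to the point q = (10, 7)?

Compare squared distances (the ordering matches that of the actual distances):
d²(q, SN-1) = (10−13)² + (7−1)² = 9 + 36 = 45
d²(q, SN-2) = (10−18)² + (7−14)² = 64 + 49 = 113
d²(q, SN-3) = (10−9)² + (7−22)² = 1 + 225 = 226
d²(q, SN-4) = (10−27)² + (7−23)² = 289 + 256 = 545
The smallest is to SN-1, so q lies in the Voronoi region of SN-1.

SN-1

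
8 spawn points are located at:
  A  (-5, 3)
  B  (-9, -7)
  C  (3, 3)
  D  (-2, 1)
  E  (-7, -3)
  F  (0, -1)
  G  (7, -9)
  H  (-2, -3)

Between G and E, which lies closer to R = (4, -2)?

G

Compare squared distances:
|RG|² = (4−7)² + (-2−(-9))² = 9 + 49 = 58
|RE|² = (4−(-7))² + (-2−(-3))² = 121 + 1 = 122
58 < 122, so G is closer.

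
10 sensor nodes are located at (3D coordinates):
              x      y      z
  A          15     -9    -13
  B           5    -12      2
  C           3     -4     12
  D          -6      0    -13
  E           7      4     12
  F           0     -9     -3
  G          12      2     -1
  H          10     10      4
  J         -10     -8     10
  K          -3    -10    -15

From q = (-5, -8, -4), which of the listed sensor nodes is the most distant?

Compare squared distances (the ordering matches that of the actual distances):
|qA|² = 400 + 1 + 81 = 482
|qB|² = 100 + 16 + 36 = 152
|qC|² = 64 + 16 + 256 = 336
|qD|² = 1 + 64 + 81 = 146
|qE|² = 144 + 144 + 256 = 544
|qF|² = 25 + 1 + 1 = 27
|qG|² = 289 + 100 + 9 = 398
|qH|² = 225 + 324 + 64 = 613
|qJ|² = 25 + 0 + 196 = 221
|qK|² = 4 + 4 + 121 = 129
The largest is to H.

H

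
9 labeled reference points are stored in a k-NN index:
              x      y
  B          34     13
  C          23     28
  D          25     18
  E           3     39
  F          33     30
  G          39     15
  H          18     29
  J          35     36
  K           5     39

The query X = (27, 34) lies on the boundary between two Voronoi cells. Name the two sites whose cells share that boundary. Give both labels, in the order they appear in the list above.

Squared distances from X to each site:
|XB|² = (27−34)² + (34−13)² = 49 + 441 = 490
|XC|² = (27−23)² + (34−28)² = 16 + 36 = 52
|XD|² = (27−25)² + (34−18)² = 4 + 256 = 260
|XE|² = (27−3)² + (34−39)² = 576 + 25 = 601
|XF|² = (27−33)² + (34−30)² = 36 + 16 = 52
|XG|² = (27−39)² + (34−15)² = 144 + 361 = 505
|XH|² = (27−18)² + (34−29)² = 81 + 25 = 106
|XJ|² = (27−35)² + (34−36)² = 64 + 4 = 68
|XK|² = (27−5)² + (34−39)² = 484 + 25 = 509
X is equidistant from C and F (both at squared distance 52), and every other site is strictly farther — so X lies on the C–F Voronoi edge.

C and F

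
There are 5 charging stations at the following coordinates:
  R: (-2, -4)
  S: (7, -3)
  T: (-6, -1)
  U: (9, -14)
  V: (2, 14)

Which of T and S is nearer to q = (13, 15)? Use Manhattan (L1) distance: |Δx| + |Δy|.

S

d(q,T) = |13−(-6)| + |15−(-1)| = 19 + 16 = 35
d(q,S) = |13−7| + |15−(-3)| = 6 + 18 = 24
35 > 24, so S is closer.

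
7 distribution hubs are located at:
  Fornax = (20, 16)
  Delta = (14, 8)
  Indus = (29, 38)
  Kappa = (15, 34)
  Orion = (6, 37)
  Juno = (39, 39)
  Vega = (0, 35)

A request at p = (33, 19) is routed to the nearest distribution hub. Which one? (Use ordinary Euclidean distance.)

Compare squared distances (the ordering matches that of the actual distances):
d²(p, Fornax) = (33−20)² + (19−16)² = 169 + 9 = 178
d²(p, Delta) = (33−14)² + (19−8)² = 361 + 121 = 482
d²(p, Indus) = (33−29)² + (19−38)² = 16 + 361 = 377
d²(p, Kappa) = (33−15)² + (19−34)² = 324 + 225 = 549
d²(p, Orion) = (33−6)² + (19−37)² = 729 + 324 = 1053
d²(p, Juno) = (33−39)² + (19−39)² = 36 + 400 = 436
d²(p, Vega) = (33−0)² + (19−35)² = 1089 + 256 = 1345
Fornax is nearest.

Fornax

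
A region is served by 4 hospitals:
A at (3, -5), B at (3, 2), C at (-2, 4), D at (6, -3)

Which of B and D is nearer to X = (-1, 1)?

Compare squared distances:
|XB|² = (-1−3)² + (1−2)² = 16 + 1 = 17
|XD|² = (-1−6)² + (1−(-3))² = 49 + 16 = 65
17 < 65, so B is closer.

B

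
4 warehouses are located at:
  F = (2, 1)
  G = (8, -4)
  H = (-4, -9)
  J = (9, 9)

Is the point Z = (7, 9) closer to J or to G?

Compare squared distances:
|ZJ|² = (7−9)² + (9−9)² = 4 + 0 = 4
|ZG|² = (7−8)² + (9−(-4))² = 1 + 169 = 170
4 < 170, so J is closer.

J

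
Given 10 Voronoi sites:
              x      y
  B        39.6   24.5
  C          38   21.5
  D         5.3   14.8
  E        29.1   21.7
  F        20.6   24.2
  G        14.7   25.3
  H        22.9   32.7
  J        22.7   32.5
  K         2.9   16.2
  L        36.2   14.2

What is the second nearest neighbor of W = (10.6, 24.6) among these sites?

F

Compare squared distances (the ordering matches that of the actual distances):
|WB|² = (10.6−39.6)² + (24.6−24.5)² = 841 + 0.01 = 841.01
|WC|² = (10.6−38)² + (24.6−21.5)² = 750.76 + 9.61 = 760.37
|WD|² = (10.6−5.3)² + (24.6−14.8)² = 28.09 + 96.04 = 124.13
|WE|² = (10.6−29.1)² + (24.6−21.7)² = 342.25 + 8.41 = 350.66
|WF|² = (10.6−20.6)² + (24.6−24.2)² = 100 + 0.16 = 100.16
|WG|² = (10.6−14.7)² + (24.6−25.3)² = 16.81 + 0.49 = 17.3
|WH|² = (10.6−22.9)² + (24.6−32.7)² = 151.29 + 65.61 = 216.9
|WJ|² = (10.6−22.7)² + (24.6−32.5)² = 146.41 + 62.41 = 208.82
|WK|² = (10.6−2.9)² + (24.6−16.2)² = 59.29 + 70.56 = 129.85
|WL|² = (10.6−36.2)² + (24.6−14.2)² = 655.36 + 108.16 = 763.52
Sorted ascending: G, F, D, … — the second-nearest is F.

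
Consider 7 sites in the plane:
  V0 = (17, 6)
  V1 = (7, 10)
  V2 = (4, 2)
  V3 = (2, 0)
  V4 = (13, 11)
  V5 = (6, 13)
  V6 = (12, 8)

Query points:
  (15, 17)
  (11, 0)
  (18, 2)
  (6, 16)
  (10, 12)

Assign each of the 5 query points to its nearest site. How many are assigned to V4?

2

(15, 17) — d² to each: V0:125, V1:113, V2:346, V3:458, V4:40, V5:97, V6:90 → nearest is V4
(11, 0) — d² to each: V0:72, V1:116, V2:53, V3:81, V4:125, V5:194, V6:65 → nearest is V2
(18, 2) — d² to each: V0:17, V1:185, V2:196, V3:260, V4:106, V5:265, V6:72 → nearest is V0
(6, 16) — d² to each: V0:221, V1:37, V2:200, V3:272, V4:74, V5:9, V6:100 → nearest is V5
(10, 12) — d² to each: V0:85, V1:13, V2:136, V3:208, V4:10, V5:17, V6:20 → nearest is V4
2 of the 5 points have V4 as nearest.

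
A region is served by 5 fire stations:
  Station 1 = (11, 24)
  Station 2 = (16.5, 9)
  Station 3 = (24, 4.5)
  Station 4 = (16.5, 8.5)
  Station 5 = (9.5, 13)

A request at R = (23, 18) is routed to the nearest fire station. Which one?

Station 2

Compare squared distances (the ordering matches that of the actual distances):
d²(R, Station 1) = (23−11)² + (18−24)² = 144 + 36 = 180
d²(R, Station 2) = (23−16.5)² + (18−9)² = 42.25 + 81 = 123.25
d²(R, Station 3) = (23−24)² + (18−4.5)² = 1 + 182.25 = 183.25
d²(R, Station 4) = (23−16.5)² + (18−8.5)² = 42.25 + 90.25 = 132.5
d²(R, Station 5) = (23−9.5)² + (18−13)² = 182.25 + 25 = 207.25
Minimum is at Station 2.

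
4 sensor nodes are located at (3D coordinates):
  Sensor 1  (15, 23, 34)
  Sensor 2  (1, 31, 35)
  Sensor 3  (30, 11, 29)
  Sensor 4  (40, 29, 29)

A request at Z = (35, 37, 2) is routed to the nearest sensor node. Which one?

Squared Euclidean distances:
d²(Z, Sensor 1) = (35−15)² + (37−23)² + (2−34)² = 400 + 196 + 1024 = 1620
d²(Z, Sensor 2) = (35−1)² + (37−31)² + (2−35)² = 1156 + 36 + 1089 = 2281
d²(Z, Sensor 3) = (35−30)² + (37−11)² + (2−29)² = 25 + 676 + 729 = 1430
d²(Z, Sensor 4) = (35−40)² + (37−29)² + (2−29)² = 25 + 64 + 729 = 818
Minimum is at Sensor 4.

Sensor 4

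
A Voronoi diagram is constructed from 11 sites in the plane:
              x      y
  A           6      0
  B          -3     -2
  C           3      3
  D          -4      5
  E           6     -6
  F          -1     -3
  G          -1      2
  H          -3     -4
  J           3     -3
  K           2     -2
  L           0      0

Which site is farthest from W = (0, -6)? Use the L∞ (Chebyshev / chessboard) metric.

d(W,A) = max(6, 6) = 6
d(W,B) = max(3, 4) = 4
d(W,C) = max(3, 9) = 9
d(W,D) = max(4, 11) = 11
d(W,E) = max(6, 0) = 6
d(W,F) = max(1, 3) = 3
d(W,G) = max(1, 8) = 8
d(W,H) = max(3, 2) = 3
d(W,J) = max(3, 3) = 3
d(W,K) = max(2, 4) = 4
d(W,L) = max(0, 6) = 6
The largest is to D.

D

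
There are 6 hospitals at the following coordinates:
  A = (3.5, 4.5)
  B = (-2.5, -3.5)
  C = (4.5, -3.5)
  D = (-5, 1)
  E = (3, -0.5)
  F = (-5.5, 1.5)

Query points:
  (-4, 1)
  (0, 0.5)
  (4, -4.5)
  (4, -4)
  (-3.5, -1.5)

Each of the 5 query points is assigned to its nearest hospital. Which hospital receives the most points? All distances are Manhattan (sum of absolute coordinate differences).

(-4, 1) — d to each: A:11, B:6, C:13, D:1, E:8.5, F:2 → nearest is D
(0, 0.5) — d to each: A:7.5, B:6.5, C:8.5, D:5.5, E:4, F:6.5 → nearest is E
(4, -4.5) — d to each: A:9.5, B:7.5, C:1.5, D:14.5, E:5, F:15.5 → nearest is C
(4, -4) — d to each: A:9, B:7, C:1, D:14, E:4.5, F:15 → nearest is C
(-3.5, -1.5) — d to each: A:13, B:3, C:10, D:4, E:7.5, F:5 → nearest is B
Tally — B:1, C:2, D:1, E:1. C captures the most (2).

C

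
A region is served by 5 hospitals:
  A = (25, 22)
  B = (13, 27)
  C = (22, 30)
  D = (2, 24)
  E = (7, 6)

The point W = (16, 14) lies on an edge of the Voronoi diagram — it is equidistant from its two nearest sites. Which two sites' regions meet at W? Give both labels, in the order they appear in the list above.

A and E

Squared distances from W to each site:
|WA|² = 81 + 64 = 145
|WB|² = 9 + 169 = 178
|WC|² = 36 + 256 = 292
|WD|² = 196 + 100 = 296
|WE|² = 81 + 64 = 145
W is equidistant from A and E (both at squared distance 145), and every other site is strictly farther — so W lies on the A–E Voronoi edge.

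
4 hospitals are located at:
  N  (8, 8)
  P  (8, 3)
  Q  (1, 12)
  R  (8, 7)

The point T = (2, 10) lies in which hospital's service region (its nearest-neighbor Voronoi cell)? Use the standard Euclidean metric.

Q

Since √ is increasing, it suffices to compare squared distances:
|TN|² = 36 + 4 = 40
|TP|² = 36 + 49 = 85
|TQ|² = 1 + 4 = 5
|TR|² = 36 + 9 = 45
Q is nearest.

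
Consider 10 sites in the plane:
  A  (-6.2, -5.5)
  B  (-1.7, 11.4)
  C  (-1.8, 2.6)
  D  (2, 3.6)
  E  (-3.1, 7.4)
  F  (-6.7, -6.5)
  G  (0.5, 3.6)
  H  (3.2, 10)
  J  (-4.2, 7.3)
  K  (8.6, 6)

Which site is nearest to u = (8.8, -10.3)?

D

Compare squared distances (the ordering matches that of the actual distances):
|uA|² = (8.8−(-6.2))² + (-10.3−(-5.5))² = 225 + 23.04 = 248.04
|uB|² = (8.8−(-1.7))² + (-10.3−11.4)² = 110.25 + 470.89 = 581.14
|uC|² = (8.8−(-1.8))² + (-10.3−2.6)² = 112.36 + 166.41 = 278.77
|uD|² = (8.8−2)² + (-10.3−3.6)² = 46.24 + 193.21 = 239.45
|uE|² = (8.8−(-3.1))² + (-10.3−7.4)² = 141.61 + 313.29 = 454.9
|uF|² = (8.8−(-6.7))² + (-10.3−(-6.5))² = 240.25 + 14.44 = 254.69
|uG|² = (8.8−0.5)² + (-10.3−3.6)² = 68.89 + 193.21 = 262.1
|uH|² = (8.8−3.2)² + (-10.3−10)² = 31.36 + 412.09 = 443.45
|uJ|² = (8.8−(-4.2))² + (-10.3−7.3)² = 169 + 309.76 = 478.76
|uK|² = (8.8−8.6)² + (-10.3−6)² = 0.04 + 265.69 = 265.73
The smallest is to D, so u lies in the Voronoi region of D.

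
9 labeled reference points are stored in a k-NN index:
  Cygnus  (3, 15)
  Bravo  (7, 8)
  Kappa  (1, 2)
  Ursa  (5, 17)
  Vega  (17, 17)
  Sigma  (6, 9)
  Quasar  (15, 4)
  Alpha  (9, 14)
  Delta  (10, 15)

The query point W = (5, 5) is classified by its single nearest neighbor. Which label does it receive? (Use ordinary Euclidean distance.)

Bravo

Compare squared distances (the ordering matches that of the actual distances):
d²(W, Cygnus) = (5−3)² + (5−15)² = 4 + 100 = 104
d²(W, Bravo) = (5−7)² + (5−8)² = 4 + 9 = 13
d²(W, Kappa) = (5−1)² + (5−2)² = 16 + 9 = 25
d²(W, Ursa) = (5−5)² + (5−17)² = 0 + 144 = 144
d²(W, Vega) = (5−17)² + (5−17)² = 144 + 144 = 288
d²(W, Sigma) = (5−6)² + (5−9)² = 1 + 16 = 17
d²(W, Quasar) = (5−15)² + (5−4)² = 100 + 1 = 101
d²(W, Alpha) = (5−9)² + (5−14)² = 16 + 81 = 97
d²(W, Delta) = (5−10)² + (5−15)² = 25 + 100 = 125
The smallest is to Bravo, so W lies in the Voronoi region of Bravo.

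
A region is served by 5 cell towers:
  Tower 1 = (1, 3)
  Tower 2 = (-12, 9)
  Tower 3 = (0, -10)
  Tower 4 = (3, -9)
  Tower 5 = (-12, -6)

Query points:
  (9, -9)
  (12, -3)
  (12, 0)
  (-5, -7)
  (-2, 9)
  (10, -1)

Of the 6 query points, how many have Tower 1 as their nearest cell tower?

3

(9, -9) — d² to each: Tower 1:208, Tower 2:765, Tower 3:82, Tower 4:36, Tower 5:450 → nearest is Tower 4
(12, -3) — d² to each: Tower 1:157, Tower 2:720, Tower 3:193, Tower 4:117, Tower 5:585 → nearest is Tower 4
(12, 0) — d² to each: Tower 1:130, Tower 2:657, Tower 3:244, Tower 4:162, Tower 5:612 → nearest is Tower 1
(-5, -7) — d² to each: Tower 1:136, Tower 2:305, Tower 3:34, Tower 4:68, Tower 5:50 → nearest is Tower 3
(-2, 9) — d² to each: Tower 1:45, Tower 2:100, Tower 3:365, Tower 4:349, Tower 5:325 → nearest is Tower 1
(10, -1) — d² to each: Tower 1:97, Tower 2:584, Tower 3:181, Tower 4:113, Tower 5:509 → nearest is Tower 1
3 of the 6 points have Tower 1 as nearest.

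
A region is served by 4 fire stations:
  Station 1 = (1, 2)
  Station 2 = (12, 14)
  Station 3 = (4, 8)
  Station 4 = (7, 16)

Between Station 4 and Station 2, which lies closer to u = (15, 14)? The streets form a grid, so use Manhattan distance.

d(u, Station 4) = |15−7| + |14−16| = 8 + 2 = 10
d(u, Station 2) = |15−12| + |14−14| = 3 + 0 = 3
10 > 3, so Station 2 is closer.

Station 2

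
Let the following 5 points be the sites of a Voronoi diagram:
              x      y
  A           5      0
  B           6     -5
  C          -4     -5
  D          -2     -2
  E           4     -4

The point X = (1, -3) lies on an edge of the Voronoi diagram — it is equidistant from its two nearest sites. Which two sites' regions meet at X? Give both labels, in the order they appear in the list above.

D and E

Squared distances from X to each site:
|XA|² = 16 + 9 = 25
|XB|² = 25 + 4 = 29
|XC|² = 25 + 4 = 29
|XD|² = 9 + 1 = 10
|XE|² = 9 + 1 = 10
X is equidistant from D and E (both at squared distance 10), and every other site is strictly farther — so X lies on the D–E Voronoi edge.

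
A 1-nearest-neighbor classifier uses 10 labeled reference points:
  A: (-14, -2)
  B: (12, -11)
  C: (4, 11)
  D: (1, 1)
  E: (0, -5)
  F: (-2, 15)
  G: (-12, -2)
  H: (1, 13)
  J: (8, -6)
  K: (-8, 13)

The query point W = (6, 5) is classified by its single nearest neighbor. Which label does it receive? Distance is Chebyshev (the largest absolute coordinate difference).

d(W,A) = max(20, 7) = 20
d(W,B) = max(6, 16) = 16
d(W,C) = max(2, 6) = 6
d(W,D) = max(5, 4) = 5
d(W,E) = max(6, 10) = 10
d(W,F) = max(8, 10) = 10
d(W,G) = max(18, 7) = 18
d(W,H) = max(5, 8) = 8
d(W,J) = max(2, 11) = 11
d(W,K) = max(14, 8) = 14
Minimum is at D.

D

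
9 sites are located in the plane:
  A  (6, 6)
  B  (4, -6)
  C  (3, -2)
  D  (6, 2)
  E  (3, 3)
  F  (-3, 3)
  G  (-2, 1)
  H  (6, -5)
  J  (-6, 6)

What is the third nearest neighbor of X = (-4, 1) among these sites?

Compare squared distances (the ordering matches that of the actual distances):
|XA|² = 100 + 25 = 125
|XB|² = 64 + 49 = 113
|XC|² = 49 + 9 = 58
|XD|² = 100 + 1 = 101
|XE|² = 49 + 4 = 53
|XF|² = 1 + 4 = 5
|XG|² = 4 + 0 = 4
|XH|² = 100 + 36 = 136
|XJ|² = 4 + 25 = 29
Sorted ascending: G, F, J, E, … — the third-nearest is J.

J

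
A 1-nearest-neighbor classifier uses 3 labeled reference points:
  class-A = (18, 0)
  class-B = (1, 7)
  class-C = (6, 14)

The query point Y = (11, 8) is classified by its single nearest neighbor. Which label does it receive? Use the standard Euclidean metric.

Since √ is increasing, it suffices to compare squared distances:
d²(Y, class-A) = (11−18)² + (8−0)² = 49 + 64 = 113
d²(Y, class-B) = (11−1)² + (8−7)² = 100 + 1 = 101
d²(Y, class-C) = (11−6)² + (8−14)² = 25 + 36 = 61
The smallest is to class-C, so Y lies in the Voronoi region of class-C.

class-C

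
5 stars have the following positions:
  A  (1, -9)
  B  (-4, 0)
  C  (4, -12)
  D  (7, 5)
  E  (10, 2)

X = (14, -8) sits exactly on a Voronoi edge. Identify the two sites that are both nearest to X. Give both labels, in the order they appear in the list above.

C and E

Squared distances from X to each site:
|XA|² = (14−1)² + (-8−(-9))² = 169 + 1 = 170
|XB|² = (14−(-4))² + (-8−0)² = 324 + 64 = 388
|XC|² = (14−4)² + (-8−(-12))² = 100 + 16 = 116
|XD|² = (14−7)² + (-8−5)² = 49 + 169 = 218
|XE|² = (14−10)² + (-8−2)² = 16 + 100 = 116
X is equidistant from C and E (both at squared distance 116), and every other site is strictly farther — so X lies on the C–E Voronoi edge.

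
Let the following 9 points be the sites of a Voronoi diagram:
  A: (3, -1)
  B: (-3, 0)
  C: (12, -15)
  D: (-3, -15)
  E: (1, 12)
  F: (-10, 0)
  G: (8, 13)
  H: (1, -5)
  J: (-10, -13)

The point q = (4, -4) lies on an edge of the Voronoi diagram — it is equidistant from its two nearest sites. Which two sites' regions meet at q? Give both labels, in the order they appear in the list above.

Squared distances from q to each site:
|qA|² = (4−3)² + (-4−(-1))² = 1 + 9 = 10
|qB|² = (4−(-3))² + (-4−0)² = 49 + 16 = 65
|qC|² = (4−12)² + (-4−(-15))² = 64 + 121 = 185
|qD|² = (4−(-3))² + (-4−(-15))² = 49 + 121 = 170
|qE|² = (4−1)² + (-4−12)² = 9 + 256 = 265
|qF|² = (4−(-10))² + (-4−0)² = 196 + 16 = 212
|qG|² = (4−8)² + (-4−13)² = 16 + 289 = 305
|qH|² = (4−1)² + (-4−(-5))² = 9 + 1 = 10
|qJ|² = (4−(-10))² + (-4−(-13))² = 196 + 81 = 277
q is equidistant from A and H (both at squared distance 10), and every other site is strictly farther — so q lies on the A–H Voronoi edge.

A and H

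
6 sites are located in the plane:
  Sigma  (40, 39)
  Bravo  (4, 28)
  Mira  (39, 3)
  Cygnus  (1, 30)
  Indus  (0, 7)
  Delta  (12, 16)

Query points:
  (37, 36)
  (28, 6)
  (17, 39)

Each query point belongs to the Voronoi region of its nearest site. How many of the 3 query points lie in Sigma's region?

1

(37, 36) — d² to each: Sigma:18, Bravo:1153, Mira:1093, Cygnus:1332, Indus:2210, Delta:1025 → nearest is Sigma
(28, 6) — d² to each: Sigma:1233, Bravo:1060, Mira:130, Cygnus:1305, Indus:785, Delta:356 → nearest is Mira
(17, 39) — d² to each: Sigma:529, Bravo:290, Mira:1780, Cygnus:337, Indus:1313, Delta:554 → nearest is Bravo
1 of the 3 points has Sigma as nearest.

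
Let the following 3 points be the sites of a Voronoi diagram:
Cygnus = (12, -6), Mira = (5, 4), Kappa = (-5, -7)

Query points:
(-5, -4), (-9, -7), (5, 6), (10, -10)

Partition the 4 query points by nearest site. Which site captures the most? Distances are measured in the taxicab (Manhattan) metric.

Kappa

(-5, -4) — d to each: Cygnus:19, Mira:18, Kappa:3 → nearest is Kappa
(-9, -7) — d to each: Cygnus:22, Mira:25, Kappa:4 → nearest is Kappa
(5, 6) — d to each: Cygnus:19, Mira:2, Kappa:23 → nearest is Mira
(10, -10) — d to each: Cygnus:6, Mira:19, Kappa:18 → nearest is Cygnus
Tally — Cygnus:1, Mira:1, Kappa:2. Kappa captures the most (2).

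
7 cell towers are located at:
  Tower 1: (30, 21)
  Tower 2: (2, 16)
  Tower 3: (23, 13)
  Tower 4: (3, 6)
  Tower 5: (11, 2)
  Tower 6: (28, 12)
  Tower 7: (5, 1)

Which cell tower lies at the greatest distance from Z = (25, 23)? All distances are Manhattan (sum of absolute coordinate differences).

d(Z, Tower 1) = |25−30| + |23−21| = 5 + 2 = 7
d(Z, Tower 2) = |25−2| + |23−16| = 23 + 7 = 30
d(Z, Tower 3) = |25−23| + |23−13| = 2 + 10 = 12
d(Z, Tower 4) = |25−3| + |23−6| = 22 + 17 = 39
d(Z, Tower 5) = |25−11| + |23−2| = 14 + 21 = 35
d(Z, Tower 6) = |25−28| + |23−12| = 3 + 11 = 14
d(Z, Tower 7) = |25−5| + |23−1| = 20 + 22 = 42
The largest is to Tower 7.

Tower 7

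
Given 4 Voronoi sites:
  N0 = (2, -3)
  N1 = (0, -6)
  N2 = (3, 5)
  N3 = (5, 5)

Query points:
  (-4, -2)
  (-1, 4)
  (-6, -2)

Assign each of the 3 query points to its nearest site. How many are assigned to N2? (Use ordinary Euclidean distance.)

1

(-4, -2) — d² to each: N0:37, N1:32, N2:98, N3:130 → nearest is N1
(-1, 4) — d² to each: N0:58, N1:101, N2:17, N3:37 → nearest is N2
(-6, -2) — d² to each: N0:65, N1:52, N2:130, N3:170 → nearest is N1
1 of the 3 points has N2 as nearest.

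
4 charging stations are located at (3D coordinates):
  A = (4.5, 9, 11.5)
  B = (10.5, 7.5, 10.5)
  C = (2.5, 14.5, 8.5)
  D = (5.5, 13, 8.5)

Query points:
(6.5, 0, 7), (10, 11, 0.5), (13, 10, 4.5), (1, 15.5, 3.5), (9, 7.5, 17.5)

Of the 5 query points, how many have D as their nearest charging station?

1

(6.5, 0, 7) — d² to each: A:105.25, B:84.5, C:228.5, D:172.25 → nearest is B
(10, 11, 0.5) — d² to each: A:155.25, B:112.5, C:132.5, D:88.25 → nearest is D
(13, 10, 4.5) — d² to each: A:122.25, B:48.5, C:146.5, D:81.25 → nearest is B
(1, 15.5, 3.5) — d² to each: A:118.5, B:203.25, C:28.25, D:51.5 → nearest is C
(9, 7.5, 17.5) — d² to each: A:58.5, B:51.25, C:172.25, D:123.5 → nearest is B
1 of the 5 points has D as nearest.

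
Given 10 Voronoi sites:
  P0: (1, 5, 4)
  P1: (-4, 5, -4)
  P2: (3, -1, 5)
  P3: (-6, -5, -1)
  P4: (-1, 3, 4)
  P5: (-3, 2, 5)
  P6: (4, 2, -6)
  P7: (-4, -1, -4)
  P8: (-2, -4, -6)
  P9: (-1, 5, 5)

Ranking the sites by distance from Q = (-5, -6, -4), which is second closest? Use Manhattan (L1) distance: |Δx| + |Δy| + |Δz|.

d(Q,P0) = |-5−1| + |-6−5| + |-4−4| = 6 + 11 + 8 = 25
d(Q,P1) = |-5−(-4)| + |-6−5| + |-4−(-4)| = 1 + 11 + 0 = 12
d(Q,P2) = |-5−3| + |-6−(-1)| + |-4−5| = 8 + 5 + 9 = 22
d(Q,P3) = |-5−(-6)| + |-6−(-5)| + |-4−(-1)| = 1 + 1 + 3 = 5
d(Q,P4) = |-5−(-1)| + |-6−3| + |-4−4| = 4 + 9 + 8 = 21
d(Q,P5) = |-5−(-3)| + |-6−2| + |-4−5| = 2 + 8 + 9 = 19
d(Q,P6) = |-5−4| + |-6−2| + |-4−(-6)| = 9 + 8 + 2 = 19
d(Q,P7) = |-5−(-4)| + |-6−(-1)| + |-4−(-4)| = 1 + 5 + 0 = 6
d(Q,P8) = |-5−(-2)| + |-6−(-4)| + |-4−(-6)| = 3 + 2 + 2 = 7
d(Q,P9) = |-5−(-1)| + |-6−5| + |-4−5| = 4 + 11 + 9 = 24
Sorted ascending: P3, P7, P8, … — the second-nearest is P7.

P7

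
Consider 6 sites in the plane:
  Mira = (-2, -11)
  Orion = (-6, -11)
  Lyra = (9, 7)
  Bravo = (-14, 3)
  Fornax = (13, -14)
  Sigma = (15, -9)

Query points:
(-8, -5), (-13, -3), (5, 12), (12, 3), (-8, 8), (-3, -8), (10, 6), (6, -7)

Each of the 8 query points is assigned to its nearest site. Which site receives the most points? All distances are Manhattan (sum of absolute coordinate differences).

Lyra

(-8, -5) — d to each: Mira:12, Orion:8, Lyra:29, Bravo:14, Fornax:30, Sigma:27 → nearest is Orion
(-13, -3) — d to each: Mira:19, Orion:15, Lyra:32, Bravo:7, Fornax:37, Sigma:34 → nearest is Bravo
(5, 12) — d to each: Mira:30, Orion:34, Lyra:9, Bravo:28, Fornax:34, Sigma:31 → nearest is Lyra
(12, 3) — d to each: Mira:28, Orion:32, Lyra:7, Bravo:26, Fornax:18, Sigma:15 → nearest is Lyra
(-8, 8) — d to each: Mira:25, Orion:21, Lyra:18, Bravo:11, Fornax:43, Sigma:40 → nearest is Bravo
(-3, -8) — d to each: Mira:4, Orion:6, Lyra:27, Bravo:22, Fornax:22, Sigma:19 → nearest is Mira
(10, 6) — d to each: Mira:29, Orion:33, Lyra:2, Bravo:27, Fornax:23, Sigma:20 → nearest is Lyra
(6, -7) — d to each: Mira:12, Orion:16, Lyra:17, Bravo:30, Fornax:14, Sigma:11 → nearest is Sigma
Tally — Mira:1, Orion:1, Lyra:3, Bravo:2, Sigma:1. Lyra captures the most (3).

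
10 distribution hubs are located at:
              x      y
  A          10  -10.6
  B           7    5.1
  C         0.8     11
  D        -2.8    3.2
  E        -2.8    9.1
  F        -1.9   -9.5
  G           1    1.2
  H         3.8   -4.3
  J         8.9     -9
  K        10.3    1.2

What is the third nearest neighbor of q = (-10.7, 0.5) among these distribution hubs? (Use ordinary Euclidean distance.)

G

Squared Euclidean distances:
|qA|² = (-10.7−10)² + (0.5−(-10.6))² = 428.49 + 123.21 = 551.7
|qB|² = (-10.7−7)² + (0.5−5.1)² = 313.29 + 21.16 = 334.45
|qC|² = (-10.7−0.8)² + (0.5−11)² = 132.25 + 110.25 = 242.5
|qD|² = (-10.7−(-2.8))² + (0.5−3.2)² = 62.41 + 7.29 = 69.7
|qE|² = (-10.7−(-2.8))² + (0.5−9.1)² = 62.41 + 73.96 = 136.37
|qF|² = (-10.7−(-1.9))² + (0.5−(-9.5))² = 77.44 + 100 = 177.44
|qG|² = (-10.7−1)² + (0.5−1.2)² = 136.89 + 0.49 = 137.38
|qH|² = (-10.7−3.8)² + (0.5−(-4.3))² = 210.25 + 23.04 = 233.29
|qJ|² = (-10.7−8.9)² + (0.5−(-9))² = 384.16 + 90.25 = 474.41
|qK|² = (-10.7−10.3)² + (0.5−1.2)² = 441 + 0.49 = 441.49
Sorted ascending: D, E, G, F, … — the third-nearest is G.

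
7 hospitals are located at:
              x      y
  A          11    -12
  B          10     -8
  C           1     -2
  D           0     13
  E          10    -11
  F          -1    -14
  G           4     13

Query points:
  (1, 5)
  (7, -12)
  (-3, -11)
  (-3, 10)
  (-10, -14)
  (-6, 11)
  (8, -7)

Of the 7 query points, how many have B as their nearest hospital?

1

(1, 5) — d² to each: A:389, B:250, C:49, D:65, E:337, F:365, G:73 → nearest is C
(7, -12) — d² to each: A:16, B:25, C:136, D:674, E:10, F:68, G:634 → nearest is E
(-3, -11) — d² to each: A:197, B:178, C:97, D:585, E:169, F:13, G:625 → nearest is F
(-3, 10) — d² to each: A:680, B:493, C:160, D:18, E:610, F:580, G:58 → nearest is D
(-10, -14) — d² to each: A:445, B:436, C:265, D:829, E:409, F:81, G:925 → nearest is F
(-6, 11) — d² to each: A:818, B:617, C:218, D:40, E:740, F:650, G:104 → nearest is D
(8, -7) — d² to each: A:34, B:5, C:74, D:464, E:20, F:130, G:416 → nearest is B
1 of the 7 points has B as nearest.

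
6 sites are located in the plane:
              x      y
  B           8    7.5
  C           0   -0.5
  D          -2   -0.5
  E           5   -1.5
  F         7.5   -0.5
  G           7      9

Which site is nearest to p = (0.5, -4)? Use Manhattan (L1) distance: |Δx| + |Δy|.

d(p,B) = |0.5−8| + |-4−7.5| = 7.5 + 11.5 = 19
d(p,C) = |0.5−0| + |-4−(-0.5)| = 0.5 + 3.5 = 4
d(p,D) = |0.5−(-2)| + |-4−(-0.5)| = 2.5 + 3.5 = 6
d(p,E) = |0.5−5| + |-4−(-1.5)| = 4.5 + 2.5 = 7
d(p,F) = |0.5−7.5| + |-4−(-0.5)| = 7 + 3.5 = 10.5
d(p,G) = |0.5−7| + |-4−9| = 6.5 + 13 = 19.5
The smallest is to C, so p lies in the Voronoi region of C.

C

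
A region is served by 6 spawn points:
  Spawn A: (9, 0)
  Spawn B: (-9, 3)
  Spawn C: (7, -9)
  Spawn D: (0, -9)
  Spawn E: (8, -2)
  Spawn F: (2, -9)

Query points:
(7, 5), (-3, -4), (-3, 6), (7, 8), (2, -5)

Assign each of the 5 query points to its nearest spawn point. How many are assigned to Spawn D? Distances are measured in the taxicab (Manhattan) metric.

(7, 5) — d to each: Spawn A:7, Spawn B:18, Spawn C:14, Spawn D:21, Spawn E:8, Spawn F:19 → nearest is Spawn A
(-3, -4) — d to each: Spawn A:16, Spawn B:13, Spawn C:15, Spawn D:8, Spawn E:13, Spawn F:10 → nearest is Spawn D
(-3, 6) — d to each: Spawn A:18, Spawn B:9, Spawn C:25, Spawn D:18, Spawn E:19, Spawn F:20 → nearest is Spawn B
(7, 8) — d to each: Spawn A:10, Spawn B:21, Spawn C:17, Spawn D:24, Spawn E:11, Spawn F:22 → nearest is Spawn A
(2, -5) — d to each: Spawn A:12, Spawn B:19, Spawn C:9, Spawn D:6, Spawn E:9, Spawn F:4 → nearest is Spawn F
1 of the 5 points has Spawn D as nearest.

1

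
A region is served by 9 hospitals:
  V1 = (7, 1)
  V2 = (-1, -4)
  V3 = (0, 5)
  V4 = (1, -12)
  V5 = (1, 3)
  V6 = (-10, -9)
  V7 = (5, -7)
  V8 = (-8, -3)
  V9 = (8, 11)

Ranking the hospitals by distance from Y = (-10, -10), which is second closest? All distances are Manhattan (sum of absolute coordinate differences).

d(Y,V1) = 17 + 11 = 28
d(Y,V2) = 9 + 6 = 15
d(Y,V3) = 10 + 15 = 25
d(Y,V4) = 11 + 2 = 13
d(Y,V5) = 11 + 13 = 24
d(Y,V6) = 0 + 1 = 1
d(Y,V7) = 15 + 3 = 18
d(Y,V8) = 2 + 7 = 9
d(Y,V9) = 18 + 21 = 39
Sorted ascending: V6, V8, V4, … — the second-nearest is V8.

V8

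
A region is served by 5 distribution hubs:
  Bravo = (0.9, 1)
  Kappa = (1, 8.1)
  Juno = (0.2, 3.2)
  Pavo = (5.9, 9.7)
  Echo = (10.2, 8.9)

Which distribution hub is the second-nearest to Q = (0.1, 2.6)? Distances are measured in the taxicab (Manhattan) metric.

d(Q, Bravo) = |0.1−0.9| + |2.6−1| = 0.8 + 1.6 = 2.4
d(Q, Kappa) = |0.1−1| + |2.6−8.1| = 0.9 + 5.5 = 6.4
d(Q, Juno) = |0.1−0.2| + |2.6−3.2| = 0.1 + 0.6 = 0.7
d(Q, Pavo) = |0.1−5.9| + |2.6−9.7| = 5.8 + 7.1 = 12.9
d(Q, Echo) = |0.1−10.2| + |2.6−8.9| = 10.1 + 6.3 = 16.4
Sorted ascending: Juno, Bravo, Kappa, … — the second-nearest is Bravo.

Bravo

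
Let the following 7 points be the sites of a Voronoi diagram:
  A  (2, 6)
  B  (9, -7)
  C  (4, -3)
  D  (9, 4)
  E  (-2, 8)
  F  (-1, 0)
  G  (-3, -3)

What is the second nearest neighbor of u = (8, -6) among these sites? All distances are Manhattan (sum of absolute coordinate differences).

C

d(u,A) = 6 + 12 = 18
d(u,B) = 1 + 1 = 2
d(u,C) = 4 + 3 = 7
d(u,D) = 1 + 10 = 11
d(u,E) = 10 + 14 = 24
d(u,F) = 9 + 6 = 15
d(u,G) = 11 + 3 = 14
Sorted ascending: B, C, D, … — the second-nearest is C.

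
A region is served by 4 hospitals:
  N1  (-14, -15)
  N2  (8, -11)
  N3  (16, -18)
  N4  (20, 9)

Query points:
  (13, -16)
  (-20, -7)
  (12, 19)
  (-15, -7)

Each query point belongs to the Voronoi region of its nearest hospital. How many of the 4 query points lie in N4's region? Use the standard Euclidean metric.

1

(13, -16) — d² to each: N1:730, N2:50, N3:13, N4:674 → nearest is N3
(-20, -7) — d² to each: N1:100, N2:800, N3:1417, N4:1856 → nearest is N1
(12, 19) — d² to each: N1:1832, N2:916, N3:1385, N4:164 → nearest is N4
(-15, -7) — d² to each: N1:65, N2:545, N3:1082, N4:1481 → nearest is N1
1 of the 4 points has N4 as nearest.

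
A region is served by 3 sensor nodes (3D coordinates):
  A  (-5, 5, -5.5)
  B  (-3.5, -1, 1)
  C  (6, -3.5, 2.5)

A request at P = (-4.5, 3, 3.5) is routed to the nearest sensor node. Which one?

B

Since √ is increasing, it suffices to compare squared distances:
|PA|² = (-4.5−(-5))² + (3−5)² + (3.5−(-5.5))² = 0.25 + 4 + 81 = 85.25
|PB|² = (-4.5−(-3.5))² + (3−(-1))² + (3.5−1)² = 1 + 16 + 6.25 = 23.25
|PC|² = (-4.5−6)² + (3−(-3.5))² + (3.5−2.5)² = 110.25 + 42.25 + 1 = 153.5
The smallest is to B, so P lies in the Voronoi region of B.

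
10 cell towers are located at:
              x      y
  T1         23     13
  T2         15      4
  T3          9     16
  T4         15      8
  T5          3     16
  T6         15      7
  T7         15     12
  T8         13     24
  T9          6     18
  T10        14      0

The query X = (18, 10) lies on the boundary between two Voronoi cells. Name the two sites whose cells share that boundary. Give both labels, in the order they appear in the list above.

T4 and T7

Squared distances from X to each site:
|XT1|² = 25 + 9 = 34
|XT2|² = 9 + 36 = 45
|XT3|² = 81 + 36 = 117
|XT4|² = 9 + 4 = 13
|XT5|² = 225 + 36 = 261
|XT6|² = 9 + 9 = 18
|XT7|² = 9 + 4 = 13
|XT8|² = 25 + 196 = 221
|XT9|² = 144 + 64 = 208
d²(X, T10) = 16 + 100 = 116
X is equidistant from T4 and T7 (both at squared distance 13), and every other site is strictly farther — so X lies on the T4–T7 Voronoi edge.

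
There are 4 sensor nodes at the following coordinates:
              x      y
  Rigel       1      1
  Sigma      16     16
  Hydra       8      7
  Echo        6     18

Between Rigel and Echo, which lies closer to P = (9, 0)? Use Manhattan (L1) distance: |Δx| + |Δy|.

d(P, Rigel) = |9−1| + |0−1| = 8 + 1 = 9
d(P, Echo) = |9−6| + |0−18| = 3 + 18 = 21
9 < 21, so Rigel is closer.

Rigel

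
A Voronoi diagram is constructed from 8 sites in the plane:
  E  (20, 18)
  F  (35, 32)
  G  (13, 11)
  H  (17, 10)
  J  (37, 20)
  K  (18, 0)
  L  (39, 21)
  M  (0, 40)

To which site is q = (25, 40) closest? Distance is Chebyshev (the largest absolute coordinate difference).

d(q,E) = max(5, 22) = 22
d(q,F) = max(10, 8) = 10
d(q,G) = max(12, 29) = 29
d(q,H) = max(8, 30) = 30
d(q,J) = max(12, 20) = 20
d(q,K) = max(7, 40) = 40
d(q,L) = max(14, 19) = 19
d(q,M) = max(25, 0) = 25
F is nearest.

F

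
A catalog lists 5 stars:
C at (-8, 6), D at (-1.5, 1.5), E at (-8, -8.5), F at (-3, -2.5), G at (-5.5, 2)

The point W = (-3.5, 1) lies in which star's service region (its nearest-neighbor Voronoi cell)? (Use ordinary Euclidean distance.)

D

Compare squared distances (the ordering matches that of the actual distances):
|WC|² = 20.25 + 25 = 45.25
|WD|² = 4 + 0.25 = 4.25
|WE|² = 20.25 + 90.25 = 110.5
|WF|² = 0.25 + 12.25 = 12.5
|WG|² = 4 + 1 = 5
The smallest is to D, so W lies in the Voronoi region of D.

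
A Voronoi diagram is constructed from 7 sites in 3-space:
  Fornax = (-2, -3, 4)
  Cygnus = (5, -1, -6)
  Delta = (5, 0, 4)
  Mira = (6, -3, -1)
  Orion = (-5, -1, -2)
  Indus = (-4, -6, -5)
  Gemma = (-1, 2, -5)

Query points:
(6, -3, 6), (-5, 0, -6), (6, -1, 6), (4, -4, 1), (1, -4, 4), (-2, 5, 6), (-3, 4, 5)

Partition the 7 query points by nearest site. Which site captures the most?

Fornax

(6, -3, 6) — d² to each: Fornax:68, Cygnus:149, Delta:14, Mira:49, Orion:189, Indus:230, Gemma:195 → nearest is Delta
(-5, 0, -6) — d² to each: Fornax:118, Cygnus:101, Delta:200, Mira:155, Orion:17, Indus:38, Gemma:21 → nearest is Orion
(6, -1, 6) — d² to each: Fornax:72, Cygnus:145, Delta:6, Mira:53, Orion:185, Indus:246, Gemma:179 → nearest is Delta
(4, -4, 1) — d² to each: Fornax:46, Cygnus:59, Delta:26, Mira:9, Orion:99, Indus:104, Gemma:97 → nearest is Mira
(1, -4, 4) — d² to each: Fornax:10, Cygnus:125, Delta:32, Mira:51, Orion:81, Indus:110, Gemma:121 → nearest is Fornax
(-2, 5, 6) — d² to each: Fornax:68, Cygnus:229, Delta:78, Mira:177, Orion:109, Indus:246, Gemma:131 → nearest is Fornax
(-3, 4, 5) — d² to each: Fornax:51, Cygnus:210, Delta:81, Mira:166, Orion:78, Indus:201, Gemma:108 → nearest is Fornax
Tally — Fornax:3, Delta:2, Mira:1, Orion:1. Fornax captures the most (3).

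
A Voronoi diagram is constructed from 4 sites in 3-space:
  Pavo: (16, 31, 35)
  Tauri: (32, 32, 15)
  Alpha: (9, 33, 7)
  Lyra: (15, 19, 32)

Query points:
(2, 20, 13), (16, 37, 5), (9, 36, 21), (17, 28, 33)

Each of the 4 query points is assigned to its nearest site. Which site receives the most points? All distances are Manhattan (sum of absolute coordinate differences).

Alpha

(2, 20, 13) — d to each: Pavo:47, Tauri:44, Alpha:26, Lyra:33 → nearest is Alpha
(16, 37, 5) — d to each: Pavo:36, Tauri:31, Alpha:13, Lyra:46 → nearest is Alpha
(9, 36, 21) — d to each: Pavo:26, Tauri:33, Alpha:17, Lyra:34 → nearest is Alpha
(17, 28, 33) — d to each: Pavo:6, Tauri:37, Alpha:39, Lyra:12 → nearest is Pavo
Tally — Pavo:1, Alpha:3. Alpha captures the most (3).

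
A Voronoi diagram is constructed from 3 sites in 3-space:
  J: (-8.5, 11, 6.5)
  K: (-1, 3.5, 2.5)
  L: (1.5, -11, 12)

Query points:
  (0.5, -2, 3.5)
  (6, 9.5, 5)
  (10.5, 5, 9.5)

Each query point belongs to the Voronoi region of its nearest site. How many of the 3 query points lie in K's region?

(0.5, -2, 3.5) — d² to each: J:259, K:33.5, L:154.25 → nearest is K
(6, 9.5, 5) — d² to each: J:214.75, K:91.25, L:489.5 → nearest is K
(10.5, 5, 9.5) — d² to each: J:406, K:183.5, L:343.25 → nearest is K
3 of the 3 points have K as nearest.

3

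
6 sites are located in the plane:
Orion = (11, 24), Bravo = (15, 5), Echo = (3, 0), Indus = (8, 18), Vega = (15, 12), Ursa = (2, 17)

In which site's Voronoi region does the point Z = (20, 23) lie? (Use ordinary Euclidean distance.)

Orion

Since √ is increasing, it suffices to compare squared distances:
d²(Z, Orion) = (20−11)² + (23−24)² = 81 + 1 = 82
d²(Z, Bravo) = (20−15)² + (23−5)² = 25 + 324 = 349
d²(Z, Echo) = (20−3)² + (23−0)² = 289 + 529 = 818
d²(Z, Indus) = (20−8)² + (23−18)² = 144 + 25 = 169
d²(Z, Vega) = (20−15)² + (23−12)² = 25 + 121 = 146
d²(Z, Ursa) = (20−2)² + (23−17)² = 324 + 36 = 360
The smallest is to Orion, so Z lies in the Voronoi region of Orion.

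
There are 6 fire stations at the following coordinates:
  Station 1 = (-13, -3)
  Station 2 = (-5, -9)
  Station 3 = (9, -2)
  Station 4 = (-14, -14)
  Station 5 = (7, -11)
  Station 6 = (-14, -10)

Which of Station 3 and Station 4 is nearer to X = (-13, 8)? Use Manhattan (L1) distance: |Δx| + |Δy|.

Station 4

d(X, Station 3) = |-13−9| + |8−(-2)| = 22 + 10 = 32
d(X, Station 4) = |-13−(-14)| + |8−(-14)| = 1 + 22 = 23
32 > 23, so Station 4 is closer.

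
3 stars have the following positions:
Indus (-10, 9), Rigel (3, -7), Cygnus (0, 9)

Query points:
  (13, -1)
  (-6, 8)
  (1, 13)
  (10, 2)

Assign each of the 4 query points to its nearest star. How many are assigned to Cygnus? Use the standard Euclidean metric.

1

(13, -1) — d² to each: Indus:629, Rigel:136, Cygnus:269 → nearest is Rigel
(-6, 8) — d² to each: Indus:17, Rigel:306, Cygnus:37 → nearest is Indus
(1, 13) — d² to each: Indus:137, Rigel:404, Cygnus:17 → nearest is Cygnus
(10, 2) — d² to each: Indus:449, Rigel:130, Cygnus:149 → nearest is Rigel
1 of the 4 points has Cygnus as nearest.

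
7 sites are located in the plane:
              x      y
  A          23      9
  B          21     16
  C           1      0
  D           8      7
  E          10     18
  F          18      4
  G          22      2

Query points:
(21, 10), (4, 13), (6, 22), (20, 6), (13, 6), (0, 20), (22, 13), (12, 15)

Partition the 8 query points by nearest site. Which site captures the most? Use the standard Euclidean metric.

E

(21, 10) — d² to each: A:5, B:36, C:500, D:178, E:185, F:45, G:65 → nearest is A
(4, 13) — d² to each: A:377, B:298, C:178, D:52, E:61, F:277, G:445 → nearest is D
(6, 22) — d² to each: A:458, B:261, C:509, D:229, E:32, F:468, G:656 → nearest is E
(20, 6) — d² to each: A:18, B:101, C:397, D:145, E:244, F:8, G:20 → nearest is F
(13, 6) — d² to each: A:109, B:164, C:180, D:26, E:153, F:29, G:97 → nearest is D
(0, 20) — d² to each: A:650, B:457, C:401, D:233, E:104, F:580, G:808 → nearest is E
(22, 13) — d² to each: A:17, B:10, C:610, D:232, E:169, F:97, G:121 → nearest is B
(12, 15) — d² to each: A:157, B:82, C:346, D:80, E:13, F:157, G:269 → nearest is E
Tally — A:1, B:1, D:2, E:3, F:1. E captures the most (3).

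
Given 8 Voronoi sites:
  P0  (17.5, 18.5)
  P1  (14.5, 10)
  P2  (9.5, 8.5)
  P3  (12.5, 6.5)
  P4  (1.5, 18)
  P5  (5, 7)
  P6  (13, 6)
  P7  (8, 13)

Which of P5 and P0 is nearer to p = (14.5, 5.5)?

Compare squared distances:
|pP5|² = (14.5−5)² + (5.5−7)² = 90.25 + 2.25 = 92.5
|pP0|² = (14.5−17.5)² + (5.5−18.5)² = 9 + 169 = 178
92.5 < 178, so P5 is closer.

P5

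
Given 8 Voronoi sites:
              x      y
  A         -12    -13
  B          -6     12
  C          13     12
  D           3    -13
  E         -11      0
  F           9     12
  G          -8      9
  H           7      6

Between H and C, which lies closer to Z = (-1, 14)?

H

Compare squared distances:
|ZH|² = (-1−7)² + (14−6)² = 64 + 64 = 128
|ZC|² = (-1−13)² + (14−12)² = 196 + 4 = 200
128 < 200, so H is closer.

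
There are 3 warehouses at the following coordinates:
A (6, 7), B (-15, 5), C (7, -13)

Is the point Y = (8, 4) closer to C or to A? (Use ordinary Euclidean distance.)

Compare squared distances:
|YC|² = (8−7)² + (4−(-13))² = 1 + 289 = 290
|YA|² = (8−6)² + (4−7)² = 4 + 9 = 13
290 > 13, so A is closer.

A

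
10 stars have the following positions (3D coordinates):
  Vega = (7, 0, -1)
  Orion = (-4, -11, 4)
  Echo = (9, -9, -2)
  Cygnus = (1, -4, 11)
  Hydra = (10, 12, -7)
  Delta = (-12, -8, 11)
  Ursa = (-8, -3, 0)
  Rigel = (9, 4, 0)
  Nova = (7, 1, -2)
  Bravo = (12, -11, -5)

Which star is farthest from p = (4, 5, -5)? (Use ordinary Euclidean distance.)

Since √ is increasing, it suffices to compare squared distances:
d²(p, Vega) = (4−7)² + (5−0)² + (-5−(-1))² = 9 + 25 + 16 = 50
d²(p, Orion) = (4−(-4))² + (5−(-11))² + (-5−4)² = 64 + 256 + 81 = 401
d²(p, Echo) = (4−9)² + (5−(-9))² + (-5−(-2))² = 25 + 196 + 9 = 230
d²(p, Cygnus) = (4−1)² + (5−(-4))² + (-5−11)² = 9 + 81 + 256 = 346
d²(p, Hydra) = (4−10)² + (5−12)² + (-5−(-7))² = 36 + 49 + 4 = 89
d²(p, Delta) = (4−(-12))² + (5−(-8))² + (-5−11)² = 256 + 169 + 256 = 681
d²(p, Ursa) = (4−(-8))² + (5−(-3))² + (-5−0)² = 144 + 64 + 25 = 233
d²(p, Rigel) = (4−9)² + (5−4)² + (-5−0)² = 25 + 1 + 25 = 51
d²(p, Nova) = (4−7)² + (5−1)² + (-5−(-2))² = 9 + 16 + 9 = 34
d²(p, Bravo) = (4−12)² + (5−(-11))² + (-5−(-5))² = 64 + 256 + 0 = 320
The largest is to Delta.

Delta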